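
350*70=24500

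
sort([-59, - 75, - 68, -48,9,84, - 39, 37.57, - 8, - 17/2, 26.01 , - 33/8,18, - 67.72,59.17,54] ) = [ - 75, - 68, - 67.72, -59,-48, -39,  -  17/2, - 8, - 33/8,9, 18,26.01, 37.57, 54,59.17,  84]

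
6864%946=242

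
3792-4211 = - 419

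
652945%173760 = 131665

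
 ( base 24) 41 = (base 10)97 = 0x61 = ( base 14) 6D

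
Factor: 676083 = 3^1*179^1*1259^1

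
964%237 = 16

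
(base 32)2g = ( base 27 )2q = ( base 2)1010000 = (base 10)80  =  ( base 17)4C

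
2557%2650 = 2557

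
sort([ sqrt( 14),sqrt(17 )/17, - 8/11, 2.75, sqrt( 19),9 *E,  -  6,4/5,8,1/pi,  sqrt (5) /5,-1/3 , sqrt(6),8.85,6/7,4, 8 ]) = [  -  6, - 8/11, - 1/3,sqrt(17) /17, 1/pi,sqrt( 5 )/5,4/5 , 6/7,sqrt( 6 ),2.75 , sqrt(14 ),4,sqrt( 19)  ,  8,  8,8.85,  9*E ]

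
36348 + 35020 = 71368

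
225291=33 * 6827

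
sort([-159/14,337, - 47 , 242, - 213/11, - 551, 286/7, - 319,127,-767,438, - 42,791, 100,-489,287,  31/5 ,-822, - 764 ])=[-822,-767,-764, - 551, - 489, - 319, - 47, - 42, -213/11, - 159/14,31/5, 286/7, 100,127, 242, 287,337,438,791]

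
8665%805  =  615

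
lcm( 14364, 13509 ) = 1134756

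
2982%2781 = 201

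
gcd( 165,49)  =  1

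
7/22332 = 7/22332 = 0.00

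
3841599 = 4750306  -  908707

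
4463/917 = 4463/917  =  4.87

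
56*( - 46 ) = - 2576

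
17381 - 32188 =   -  14807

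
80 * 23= 1840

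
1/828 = 1/828 = 0.00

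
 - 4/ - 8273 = 4/8273  =  0.00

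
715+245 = 960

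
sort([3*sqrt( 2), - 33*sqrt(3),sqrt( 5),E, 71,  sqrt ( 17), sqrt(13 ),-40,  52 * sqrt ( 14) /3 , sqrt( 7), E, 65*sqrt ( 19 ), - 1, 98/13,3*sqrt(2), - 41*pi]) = [-41 * pi , - 33*sqrt(3),  -  40, - 1, sqrt( 5), sqrt( 7 ),E,E,sqrt( 13 ), sqrt( 17), 3*sqrt(2),3*sqrt(2 ), 98/13, 52 * sqrt(14)/3,71, 65*sqrt( 19)]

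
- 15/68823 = -1+22936/22941 =- 0.00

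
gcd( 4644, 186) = 6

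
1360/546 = 680/273= 2.49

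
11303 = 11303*1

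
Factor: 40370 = 2^1 * 5^1*11^1*367^1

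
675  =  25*27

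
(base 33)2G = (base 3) 10001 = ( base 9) 101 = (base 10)82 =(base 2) 1010010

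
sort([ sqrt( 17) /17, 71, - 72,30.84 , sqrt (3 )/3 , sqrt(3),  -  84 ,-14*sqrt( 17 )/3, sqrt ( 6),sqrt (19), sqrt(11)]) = [ - 84, - 72, - 14*sqrt( 17)/3,sqrt( 17)/17,sqrt(3) /3, sqrt( 3 ),sqrt( 6), sqrt( 11), sqrt(19)  ,  30.84, 71]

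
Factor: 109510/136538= 235/293= 5^1*47^1*293^( - 1) 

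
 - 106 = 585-691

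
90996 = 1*90996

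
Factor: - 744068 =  - 2^2*13^1*41^1*349^1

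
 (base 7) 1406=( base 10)545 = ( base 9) 665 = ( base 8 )1041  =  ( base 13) 32C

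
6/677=6/677 = 0.01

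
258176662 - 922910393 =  - 664733731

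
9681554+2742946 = 12424500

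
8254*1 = 8254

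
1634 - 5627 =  -3993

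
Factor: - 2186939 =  - 53^1 * 41263^1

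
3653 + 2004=5657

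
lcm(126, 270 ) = 1890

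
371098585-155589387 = 215509198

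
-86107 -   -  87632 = 1525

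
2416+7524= 9940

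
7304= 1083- - 6221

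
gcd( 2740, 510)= 10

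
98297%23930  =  2577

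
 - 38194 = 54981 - 93175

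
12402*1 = 12402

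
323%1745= 323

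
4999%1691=1617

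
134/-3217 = -1 + 3083/3217 = - 0.04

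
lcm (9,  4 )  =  36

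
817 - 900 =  -83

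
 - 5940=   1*( - 5940) 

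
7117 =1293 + 5824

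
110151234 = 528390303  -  418239069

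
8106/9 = 2702/3=900.67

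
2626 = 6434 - 3808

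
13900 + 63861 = 77761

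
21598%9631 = 2336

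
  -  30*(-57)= 1710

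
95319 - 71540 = 23779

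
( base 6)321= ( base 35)3g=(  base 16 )79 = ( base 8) 171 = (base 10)121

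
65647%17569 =12940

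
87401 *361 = 31551761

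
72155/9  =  8017 + 2/9 = 8017.22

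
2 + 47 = 49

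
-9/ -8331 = 3/2777 = 0.00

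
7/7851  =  7/7851 = 0.00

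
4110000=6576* 625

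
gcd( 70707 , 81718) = 91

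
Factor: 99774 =2^1*3^2*23^1 * 241^1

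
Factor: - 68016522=  -  2^1*3^1*7^1 * 647^1*2503^1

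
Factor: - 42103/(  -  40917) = 71/69 = 3^( - 1) *23^(  -  1) *71^1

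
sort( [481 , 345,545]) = [345,  481,545 ] 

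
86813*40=3472520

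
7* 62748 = 439236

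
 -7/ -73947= 7/73947= 0.00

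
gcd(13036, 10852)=4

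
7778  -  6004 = 1774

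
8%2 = 0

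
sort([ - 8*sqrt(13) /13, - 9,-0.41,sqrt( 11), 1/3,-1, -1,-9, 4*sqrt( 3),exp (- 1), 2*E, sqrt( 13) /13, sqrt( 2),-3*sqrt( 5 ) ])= [-9,-9, - 3*sqrt( 5), - 8 * sqrt( 13 )/13,-1, - 1 ,-0.41,sqrt( 13)/13,  1/3, exp(-1), sqrt( 2), sqrt (11), 2*E, 4*sqrt(3)]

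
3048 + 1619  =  4667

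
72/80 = 9/10 = 0.90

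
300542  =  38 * 7909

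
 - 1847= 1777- 3624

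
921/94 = 921/94 = 9.80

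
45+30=75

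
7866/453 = 17  +  55/151 = 17.36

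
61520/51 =1206 +14/51  =  1206.27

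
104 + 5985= 6089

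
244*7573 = 1847812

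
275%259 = 16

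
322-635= - 313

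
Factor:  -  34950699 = - 3^2*7^1* 233^1*2381^1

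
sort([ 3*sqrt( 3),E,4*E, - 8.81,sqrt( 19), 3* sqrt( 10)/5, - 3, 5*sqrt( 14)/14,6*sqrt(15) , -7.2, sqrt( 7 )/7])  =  [ - 8.81,-7.2 , - 3,sqrt(7)/7, 5* sqrt( 14)/14,3*  sqrt( 10 ) /5,  E,sqrt(19),3*sqrt( 3),4*E, 6*sqrt( 15 )]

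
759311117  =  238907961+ 520403156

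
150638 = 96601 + 54037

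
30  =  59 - 29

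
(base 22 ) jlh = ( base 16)25CB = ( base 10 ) 9675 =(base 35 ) 7vf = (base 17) 1G82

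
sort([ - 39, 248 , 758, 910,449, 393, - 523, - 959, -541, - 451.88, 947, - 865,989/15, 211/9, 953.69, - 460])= [ - 959, - 865, -541,  -  523, - 460,  -  451.88,-39,211/9 , 989/15, 248, 393, 449, 758, 910, 947,953.69]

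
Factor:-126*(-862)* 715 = 2^2 * 3^2 *5^1*7^1* 11^1* 13^1 * 431^1 = 77657580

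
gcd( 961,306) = 1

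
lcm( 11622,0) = 0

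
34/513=34/513 = 0.07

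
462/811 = 462/811 = 0.57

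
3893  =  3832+61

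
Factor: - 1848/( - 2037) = 88/97 = 2^3 * 11^1 * 97^( - 1)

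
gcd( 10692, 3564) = 3564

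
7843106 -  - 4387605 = 12230711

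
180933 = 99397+81536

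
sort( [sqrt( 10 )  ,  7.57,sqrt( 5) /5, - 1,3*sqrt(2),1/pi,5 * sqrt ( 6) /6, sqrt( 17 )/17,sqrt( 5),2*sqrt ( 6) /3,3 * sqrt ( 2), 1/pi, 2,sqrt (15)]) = [ - 1,sqrt ( 17 )/17 , 1/pi, 1/pi, sqrt(5) /5,2*sqrt( 6)/3,2, 5* sqrt(6) /6,  sqrt(5 ) , sqrt(10 ),sqrt ( 15 ),3*sqrt( 2),3* sqrt(2 ), 7.57 ] 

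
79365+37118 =116483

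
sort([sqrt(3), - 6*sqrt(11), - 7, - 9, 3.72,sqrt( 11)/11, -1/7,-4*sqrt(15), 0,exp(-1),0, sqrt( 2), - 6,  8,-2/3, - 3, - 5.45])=[ - 6*sqrt( 11),-4*sqrt( 15), - 9,-7, - 6,  -  5.45, - 3, - 2/3, - 1/7,0, 0,sqrt( 11 )/11, exp( - 1),sqrt( 2), sqrt( 3 ), 3.72, 8 ]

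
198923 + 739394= 938317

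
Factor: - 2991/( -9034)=2^( - 1)*3^1*997^1*4517^(- 1) 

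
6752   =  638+6114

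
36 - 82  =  -46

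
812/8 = 203/2 = 101.50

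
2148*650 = 1396200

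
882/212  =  4 + 17/106  =  4.16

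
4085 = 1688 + 2397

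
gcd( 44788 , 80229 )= 1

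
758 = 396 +362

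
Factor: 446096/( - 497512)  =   - 2^1 * 7^2 *569^1*62189^( - 1 ) = - 55762/62189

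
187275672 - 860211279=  - 672935607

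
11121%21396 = 11121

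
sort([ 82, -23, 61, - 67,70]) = [ - 67,-23,61,70,  82 ] 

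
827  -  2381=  - 1554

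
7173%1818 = 1719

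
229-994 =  - 765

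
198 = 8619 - 8421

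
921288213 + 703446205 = 1624734418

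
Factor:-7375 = -5^3*59^1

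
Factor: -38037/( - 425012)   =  2^( - 2 )*3^1*7^( - 1)*31^1*43^( - 1 ) * 353^( - 1 )*409^1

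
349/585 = 349/585 = 0.60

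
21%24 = 21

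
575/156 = 575/156  =  3.69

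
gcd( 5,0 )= 5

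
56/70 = 4/5 = 0.80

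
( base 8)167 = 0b1110111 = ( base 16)77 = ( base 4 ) 1313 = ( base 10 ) 119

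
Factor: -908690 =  - 2^1*5^1*89^1*1021^1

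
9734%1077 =41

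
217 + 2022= 2239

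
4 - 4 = 0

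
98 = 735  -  637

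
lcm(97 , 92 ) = 8924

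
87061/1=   87061 = 87061.00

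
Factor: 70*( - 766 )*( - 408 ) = 21876960 = 2^5* 3^1*5^1*7^1 *17^1*383^1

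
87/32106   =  29/10702 = 0.00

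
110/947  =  110/947 = 0.12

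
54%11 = 10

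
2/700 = 1/350 = 0.00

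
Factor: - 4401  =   - 3^3 * 163^1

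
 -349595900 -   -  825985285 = 476389385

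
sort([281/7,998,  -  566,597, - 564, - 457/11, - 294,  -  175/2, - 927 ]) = [  -  927, - 566 ,-564, - 294, - 175/2,  -  457/11, 281/7, 597,998 ] 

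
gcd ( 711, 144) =9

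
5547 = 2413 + 3134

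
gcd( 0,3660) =3660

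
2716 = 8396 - 5680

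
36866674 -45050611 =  - 8183937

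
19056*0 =0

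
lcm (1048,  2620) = 5240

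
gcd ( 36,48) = 12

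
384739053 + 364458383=749197436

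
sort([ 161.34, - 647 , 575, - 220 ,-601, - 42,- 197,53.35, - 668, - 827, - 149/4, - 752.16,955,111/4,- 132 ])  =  [ - 827, - 752.16,-668, - 647,  -  601, - 220 , - 197, - 132, - 42, - 149/4,111/4,53.35,  161.34, 575,955 ]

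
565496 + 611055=1176551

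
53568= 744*72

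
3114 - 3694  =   - 580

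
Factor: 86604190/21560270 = 37^(- 1)*58271^(- 1)*8660419^1 =8660419/2156027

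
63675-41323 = 22352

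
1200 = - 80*( - 15 )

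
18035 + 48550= 66585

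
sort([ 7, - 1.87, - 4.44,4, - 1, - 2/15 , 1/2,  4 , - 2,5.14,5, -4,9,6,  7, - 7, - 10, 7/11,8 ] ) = [  -  10, - 7, - 4.44,-4, - 2,  -  1.87,-1, - 2/15, 1/2, 7/11,4, 4,5,5.14 , 6,7,7, 8,  9]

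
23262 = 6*3877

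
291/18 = 97/6  =  16.17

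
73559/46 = 73559/46 = 1599.11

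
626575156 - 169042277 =457532879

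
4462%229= 111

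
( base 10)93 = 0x5D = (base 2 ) 1011101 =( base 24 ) 3l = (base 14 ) 69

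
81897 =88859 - 6962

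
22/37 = 22/37 = 0.59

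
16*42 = 672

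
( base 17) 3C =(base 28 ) 27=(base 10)63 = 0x3F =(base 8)77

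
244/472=61/118 = 0.52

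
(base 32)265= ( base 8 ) 4305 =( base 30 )2ep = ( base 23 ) 45E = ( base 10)2245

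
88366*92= 8129672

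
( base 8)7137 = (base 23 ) 6lm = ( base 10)3679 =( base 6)25011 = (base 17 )CC7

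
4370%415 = 220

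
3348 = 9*372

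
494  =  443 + 51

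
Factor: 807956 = 2^2*19^1 * 10631^1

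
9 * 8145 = 73305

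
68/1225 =68/1225 = 0.06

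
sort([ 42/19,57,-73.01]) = [ - 73.01 , 42/19 , 57]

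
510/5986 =255/2993 = 0.09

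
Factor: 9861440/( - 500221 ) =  - 2^6*5^1*29^( - 1 )*47^( - 1)*367^( - 1 )*30817^1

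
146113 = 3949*37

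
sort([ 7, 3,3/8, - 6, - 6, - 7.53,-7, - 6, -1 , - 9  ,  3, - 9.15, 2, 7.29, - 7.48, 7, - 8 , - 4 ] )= [ - 9.15, - 9, - 8, - 7.53, - 7.48, - 7, - 6, - 6 ,-6, - 4, - 1, 3/8 , 2,  3,  3,7,7,  7.29 ]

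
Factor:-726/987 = -2^1*7^ (-1 ) * 11^2 * 47^(- 1 ) = -242/329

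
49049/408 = 49049/408 =120.22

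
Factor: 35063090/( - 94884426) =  - 3^( - 3)*5^1*7^( - 1) * 13^( - 1 )*241^1*14549^1*19309^(- 1) = -17531545/47442213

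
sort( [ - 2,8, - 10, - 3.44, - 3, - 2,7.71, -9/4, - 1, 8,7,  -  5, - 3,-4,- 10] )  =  [ - 10,-10, - 5, - 4, - 3.44,-3, - 3,-9/4, - 2,-2,  -  1, 7, 7.71,  8, 8]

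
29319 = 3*9773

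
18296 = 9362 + 8934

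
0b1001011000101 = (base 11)3679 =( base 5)123210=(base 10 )4805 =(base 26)72L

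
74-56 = 18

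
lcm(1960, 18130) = 72520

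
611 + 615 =1226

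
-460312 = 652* ( - 706)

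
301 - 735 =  - 434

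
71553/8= 71553/8 = 8944.12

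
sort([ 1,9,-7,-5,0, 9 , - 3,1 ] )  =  [-7, - 5, - 3,0,1,1 , 9,9]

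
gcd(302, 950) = 2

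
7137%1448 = 1345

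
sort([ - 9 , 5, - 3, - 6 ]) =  [-9,-6, - 3, 5]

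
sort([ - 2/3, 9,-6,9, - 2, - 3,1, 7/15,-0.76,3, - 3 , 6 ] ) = [ - 6, - 3, - 3, - 2, - 0.76, - 2/3, 7/15, 1,3, 6 , 9 , 9 ]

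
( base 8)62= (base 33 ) 1h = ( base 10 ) 50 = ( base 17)2G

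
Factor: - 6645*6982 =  - 46395390 = - 2^1*3^1*5^1*443^1*3491^1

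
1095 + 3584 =4679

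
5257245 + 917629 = 6174874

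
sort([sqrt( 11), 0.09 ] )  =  [ 0.09,sqrt(11 )]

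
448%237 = 211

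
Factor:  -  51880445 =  - 5^1*67^1*251^1 * 617^1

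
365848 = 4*91462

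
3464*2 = 6928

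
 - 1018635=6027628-7046263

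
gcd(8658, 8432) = 2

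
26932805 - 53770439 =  - 26837634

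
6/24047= 6/24047 = 0.00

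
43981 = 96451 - 52470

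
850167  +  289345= 1139512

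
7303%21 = 16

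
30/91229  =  30/91229 = 0.00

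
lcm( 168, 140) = 840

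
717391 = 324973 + 392418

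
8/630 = 4/315 =0.01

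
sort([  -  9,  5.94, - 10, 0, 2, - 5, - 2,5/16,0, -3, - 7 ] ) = [ - 10,-9 , - 7 , - 5,  -  3, - 2, 0, 0 , 5/16, 2, 5.94]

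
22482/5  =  4496 + 2/5 = 4496.40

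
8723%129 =80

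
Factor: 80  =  2^4*5^1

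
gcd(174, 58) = 58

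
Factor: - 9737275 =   -  5^2*137^1*2843^1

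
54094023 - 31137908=22956115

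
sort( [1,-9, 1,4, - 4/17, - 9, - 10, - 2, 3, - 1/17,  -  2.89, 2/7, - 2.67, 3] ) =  [  -  10,-9, - 9 , - 2.89, - 2.67, - 2,-4/17, - 1/17,  2/7,  1,1,3 , 3,4]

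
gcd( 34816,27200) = 1088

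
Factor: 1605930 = 2^1*3^1*5^1  *  199^1 * 269^1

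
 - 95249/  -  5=19049 + 4/5 = 19049.80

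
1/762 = 1/762 = 0.00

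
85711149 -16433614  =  69277535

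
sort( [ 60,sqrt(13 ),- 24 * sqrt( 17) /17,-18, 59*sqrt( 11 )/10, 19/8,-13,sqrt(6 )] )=[-18,-13, - 24 * sqrt(17)/17, 19/8, sqrt(6) , sqrt( 13 ), 59*sqrt (11 )/10,60] 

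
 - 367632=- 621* 592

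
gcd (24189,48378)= 24189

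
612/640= 153/160  =  0.96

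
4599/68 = 67 +43/68 = 67.63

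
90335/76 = 90335/76 = 1188.62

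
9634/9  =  9634/9 = 1070.44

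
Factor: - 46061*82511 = -3800539171 = - 11^1 *13^1  *  577^1*46061^1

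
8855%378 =161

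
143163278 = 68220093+74943185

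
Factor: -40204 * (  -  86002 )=3457624408= 2^3*7^1*  19^1  *  23^2*6143^1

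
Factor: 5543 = 23^1 * 241^1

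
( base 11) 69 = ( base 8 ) 113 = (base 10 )75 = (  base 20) 3F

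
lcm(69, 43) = 2967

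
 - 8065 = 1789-9854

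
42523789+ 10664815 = 53188604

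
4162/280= 2081/140 = 14.86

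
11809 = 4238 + 7571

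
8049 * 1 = 8049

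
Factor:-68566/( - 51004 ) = 2^( - 1)*41^(-1)*311^( - 1) * 34283^1= 34283/25502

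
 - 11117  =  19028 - 30145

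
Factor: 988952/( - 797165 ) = -2^3 * 5^ ( - 1 )*31^ (-1 )* 37^( - 1)*139^( - 1)*123619^1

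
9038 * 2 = 18076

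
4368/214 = 20 + 44/107= 20.41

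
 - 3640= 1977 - 5617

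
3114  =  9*346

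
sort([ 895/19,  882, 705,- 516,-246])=[ - 516 , - 246,895/19, 705,882]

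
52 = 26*2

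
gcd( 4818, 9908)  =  2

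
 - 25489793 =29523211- 55013004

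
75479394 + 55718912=131198306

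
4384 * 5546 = 24313664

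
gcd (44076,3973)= 1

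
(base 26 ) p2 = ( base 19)1f6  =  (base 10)652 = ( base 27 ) o4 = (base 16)28C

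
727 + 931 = 1658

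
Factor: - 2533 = -17^1*149^1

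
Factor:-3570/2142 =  - 3^ ( - 1) * 5^1 = - 5/3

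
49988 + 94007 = 143995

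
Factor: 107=107^1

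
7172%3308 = 556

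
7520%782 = 482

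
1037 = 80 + 957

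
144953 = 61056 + 83897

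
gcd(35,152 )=1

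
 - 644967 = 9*(  -  71663)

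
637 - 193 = 444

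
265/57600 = 53/11520= 0.00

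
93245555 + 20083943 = 113329498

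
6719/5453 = 6719/5453 = 1.23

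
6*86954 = 521724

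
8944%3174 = 2596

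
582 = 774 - 192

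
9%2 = 1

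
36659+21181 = 57840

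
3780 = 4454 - 674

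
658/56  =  11 + 3/4  =  11.75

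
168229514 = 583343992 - 415114478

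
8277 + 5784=14061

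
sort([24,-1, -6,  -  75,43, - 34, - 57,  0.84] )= [ - 75, - 57, - 34, - 6, - 1,0.84,24,43]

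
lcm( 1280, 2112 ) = 42240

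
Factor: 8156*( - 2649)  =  -2^2*3^1*883^1*2039^1 = - 21605244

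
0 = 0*8612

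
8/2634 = 4/1317 = 0.00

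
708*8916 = 6312528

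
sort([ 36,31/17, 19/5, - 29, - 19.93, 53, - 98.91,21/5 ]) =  [ - 98.91, - 29,-19.93,31/17, 19/5,21/5,36,53 ]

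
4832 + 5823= 10655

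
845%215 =200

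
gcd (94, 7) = 1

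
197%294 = 197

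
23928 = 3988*6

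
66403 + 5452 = 71855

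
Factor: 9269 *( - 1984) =  -  18389696 = -2^6*13^1*23^1*31^2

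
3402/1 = 3402 = 3402.00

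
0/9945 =0 = 0.00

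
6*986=5916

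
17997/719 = 25+ 22/719 = 25.03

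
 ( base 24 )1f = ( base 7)54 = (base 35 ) 14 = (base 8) 47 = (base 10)39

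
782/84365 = 782/84365 = 0.01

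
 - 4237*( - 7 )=29659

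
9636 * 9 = 86724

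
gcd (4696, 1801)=1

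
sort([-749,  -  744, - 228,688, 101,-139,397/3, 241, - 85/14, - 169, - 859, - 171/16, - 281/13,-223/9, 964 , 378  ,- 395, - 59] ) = [  -  859, - 749 ,-744,-395,  -  228, - 169, - 139, - 59, - 223/9, - 281/13, - 171/16  , - 85/14, 101, 397/3,  241, 378,688,  964]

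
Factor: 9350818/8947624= 4675409/4473812 = 2^( - 2 )*7^( - 1 )*29^1*159779^( - 1 )*161221^1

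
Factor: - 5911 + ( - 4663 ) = -2^1*17^1*311^1 = -10574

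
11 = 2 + 9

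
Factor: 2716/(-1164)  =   - 3^(-1) * 7^1 = - 7/3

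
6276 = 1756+4520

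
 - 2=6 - 8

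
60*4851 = 291060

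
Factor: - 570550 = -2^1*5^2*11411^1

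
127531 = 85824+41707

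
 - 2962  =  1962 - 4924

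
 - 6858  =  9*( -762)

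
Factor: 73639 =211^1*349^1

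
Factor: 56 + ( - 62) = - 2^1 * 3^1 = -6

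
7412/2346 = 218/69 = 3.16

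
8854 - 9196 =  - 342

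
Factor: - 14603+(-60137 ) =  - 2^2*5^1*37^1*101^1 = - 74740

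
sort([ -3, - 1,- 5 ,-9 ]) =[ - 9,- 5,  -  3,- 1]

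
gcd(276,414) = 138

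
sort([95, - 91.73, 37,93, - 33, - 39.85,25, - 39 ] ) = [-91.73, - 39.85, - 39,-33,25, 37,  93, 95] 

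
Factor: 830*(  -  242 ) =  - 2^2*5^1*11^2*83^1 = -  200860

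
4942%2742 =2200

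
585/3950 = 117/790 = 0.15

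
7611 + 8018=15629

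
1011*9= 9099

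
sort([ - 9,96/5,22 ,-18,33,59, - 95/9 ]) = [ - 18, - 95/9, - 9 , 96/5,22,33,  59 ]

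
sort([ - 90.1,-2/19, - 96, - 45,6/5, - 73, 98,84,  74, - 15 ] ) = [ - 96, - 90.1,-73,  -  45, -15,-2/19,  6/5 , 74,84,  98]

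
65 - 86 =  - 21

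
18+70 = 88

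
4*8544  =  34176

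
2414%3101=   2414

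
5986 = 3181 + 2805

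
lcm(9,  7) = 63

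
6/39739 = 6/39739 = 0.00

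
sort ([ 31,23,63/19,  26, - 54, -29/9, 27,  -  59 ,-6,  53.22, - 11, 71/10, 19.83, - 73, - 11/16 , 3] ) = [ - 73, - 59  , -54,  -  11, - 6, -29/9,-11/16,  3,  63/19,71/10,  19.83, 23,  26  ,  27, 31, 53.22]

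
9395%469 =15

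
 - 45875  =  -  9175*5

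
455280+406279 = 861559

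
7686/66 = 1281/11 = 116.45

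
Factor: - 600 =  - 2^3*3^1*5^2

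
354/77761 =354/77761 = 0.00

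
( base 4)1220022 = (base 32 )6GA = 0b1101000001010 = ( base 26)9MA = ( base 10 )6666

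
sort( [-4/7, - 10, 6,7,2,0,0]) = [ - 10, - 4/7,0, 0,2,6,7]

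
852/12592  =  213/3148 = 0.07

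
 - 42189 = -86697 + 44508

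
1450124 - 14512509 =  - 13062385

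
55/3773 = 5/343  =  0.01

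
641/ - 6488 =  - 1+5847/6488 = - 0.10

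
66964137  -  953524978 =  - 886560841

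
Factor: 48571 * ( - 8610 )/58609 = -2^1*3^1*5^1 * 7^1* 29^ ( - 1)*41^1*43^ ( - 1) * 47^( - 1)*48571^1= -418196310/58609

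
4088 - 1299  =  2789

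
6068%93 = 23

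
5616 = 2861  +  2755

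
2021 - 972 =1049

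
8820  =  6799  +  2021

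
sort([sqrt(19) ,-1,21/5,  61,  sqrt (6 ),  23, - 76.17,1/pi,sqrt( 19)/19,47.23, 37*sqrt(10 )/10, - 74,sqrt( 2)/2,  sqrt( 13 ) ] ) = [ - 76.17, - 74, - 1, sqrt( 19)/19, 1/pi, sqrt(2)/2,sqrt( 6 ) , sqrt (13 ),21/5,sqrt (19),  37*sqrt( 10 ) /10,23, 47.23,61] 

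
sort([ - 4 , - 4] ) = [ - 4, - 4]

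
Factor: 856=2^3* 107^1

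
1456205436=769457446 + 686747990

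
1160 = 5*232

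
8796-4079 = 4717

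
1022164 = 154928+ 867236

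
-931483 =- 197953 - 733530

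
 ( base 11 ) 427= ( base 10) 513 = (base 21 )139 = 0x201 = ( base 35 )en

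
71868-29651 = 42217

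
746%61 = 14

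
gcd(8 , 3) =1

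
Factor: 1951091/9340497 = 3^( - 2 )*17^( - 1)*19^1*29^1*41^( - 1 )*1489^( - 1 ) *3541^1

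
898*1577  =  1416146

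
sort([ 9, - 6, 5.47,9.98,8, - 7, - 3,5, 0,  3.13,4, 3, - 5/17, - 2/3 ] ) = [ - 7  , -6, - 3,- 2/3, - 5/17,0,3, 3.13, 4, 5, 5.47, 8,9, 9.98]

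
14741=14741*1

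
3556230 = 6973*510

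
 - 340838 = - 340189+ - 649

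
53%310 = 53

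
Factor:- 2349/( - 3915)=3^1*5^(-1) = 3/5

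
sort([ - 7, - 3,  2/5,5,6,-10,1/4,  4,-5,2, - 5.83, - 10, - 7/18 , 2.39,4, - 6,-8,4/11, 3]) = [ - 10, - 10,  -  8,  -  7, - 6  ,  -  5.83, - 5,  -  3,-7/18,1/4,4/11 , 2/5,2,2.39,3,4, 4,5,6]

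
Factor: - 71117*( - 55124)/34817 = 2^2 *19^2*37^( - 1 ) * 197^1 *941^( - 1)*13781^1 = 3920253508/34817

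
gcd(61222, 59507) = 7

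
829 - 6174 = -5345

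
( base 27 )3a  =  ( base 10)91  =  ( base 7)160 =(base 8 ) 133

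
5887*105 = 618135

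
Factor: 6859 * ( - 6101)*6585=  - 275560908015 =-3^1*5^1*19^3* 439^1*6101^1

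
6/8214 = 1/1369 =0.00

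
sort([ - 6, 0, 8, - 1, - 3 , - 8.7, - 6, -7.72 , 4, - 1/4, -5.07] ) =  [-8.7, - 7.72, - 6, - 6,  -  5.07, - 3, - 1, - 1/4,0,4,8]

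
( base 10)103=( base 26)3p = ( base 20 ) 53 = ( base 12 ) 87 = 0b1100111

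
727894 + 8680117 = 9408011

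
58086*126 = 7318836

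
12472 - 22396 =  - 9924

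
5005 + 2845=7850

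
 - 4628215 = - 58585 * 79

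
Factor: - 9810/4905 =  - 2^1 = - 2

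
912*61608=56186496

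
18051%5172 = 2535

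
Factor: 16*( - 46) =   -  2^5*23^1 = - 736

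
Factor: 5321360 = 2^4*5^1 * 11^1*6047^1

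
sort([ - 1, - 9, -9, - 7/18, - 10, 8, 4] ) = [ - 10,-9, - 9,-1, - 7/18, 4, 8 ] 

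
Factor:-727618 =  - 2^1*363809^1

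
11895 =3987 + 7908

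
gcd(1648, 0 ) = 1648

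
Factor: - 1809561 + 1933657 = 2^6*7^1*277^1 = 124096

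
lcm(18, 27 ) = 54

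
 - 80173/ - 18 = 4454 + 1/18 = 4454.06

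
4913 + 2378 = 7291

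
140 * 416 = 58240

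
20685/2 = 10342 + 1/2=10342.50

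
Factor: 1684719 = 3^6 * 2311^1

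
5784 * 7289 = 42159576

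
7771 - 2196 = 5575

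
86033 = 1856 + 84177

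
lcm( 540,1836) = 9180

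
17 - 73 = -56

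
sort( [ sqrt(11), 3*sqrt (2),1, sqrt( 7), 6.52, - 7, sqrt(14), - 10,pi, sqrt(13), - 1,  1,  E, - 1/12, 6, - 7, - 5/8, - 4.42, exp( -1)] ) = [ - 10, - 7  , - 7, -4.42, - 1,  -  5/8, - 1/12, exp( -1),1, 1,sqrt( 7) , E,pi, sqrt( 11),  sqrt( 13), sqrt(14),3*sqrt( 2),  6, 6.52]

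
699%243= 213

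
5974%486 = 142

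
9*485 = 4365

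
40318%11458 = 5944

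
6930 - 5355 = 1575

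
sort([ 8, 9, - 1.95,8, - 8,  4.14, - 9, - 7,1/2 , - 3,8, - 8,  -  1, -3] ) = [ - 9, - 8,-8, - 7, - 3, - 3,- 1.95  , - 1, 1/2,4.14, 8, 8, 8, 9] 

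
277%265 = 12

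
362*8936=3234832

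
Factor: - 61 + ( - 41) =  - 102 = -  2^1*3^1 * 17^1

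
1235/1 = 1235 = 1235.00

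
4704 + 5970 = 10674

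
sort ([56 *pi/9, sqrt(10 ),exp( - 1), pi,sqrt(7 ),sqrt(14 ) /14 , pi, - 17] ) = [ - 17,sqrt ( 14)/14, exp ( - 1),sqrt (7), pi,pi, sqrt(10), 56*pi/9] 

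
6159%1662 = 1173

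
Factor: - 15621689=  - 15621689^1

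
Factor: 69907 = 53^1 * 1319^1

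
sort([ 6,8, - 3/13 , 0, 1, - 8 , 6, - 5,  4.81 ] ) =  [ - 8, - 5, - 3/13, 0,1 , 4.81,6,6,8 ] 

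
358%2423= 358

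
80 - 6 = 74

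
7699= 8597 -898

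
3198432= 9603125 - 6404693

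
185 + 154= 339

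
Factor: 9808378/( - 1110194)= - 4904189/555097 = - 137^1*35797^1*555097^( - 1) 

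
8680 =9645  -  965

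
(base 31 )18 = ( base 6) 103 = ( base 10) 39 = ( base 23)1G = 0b100111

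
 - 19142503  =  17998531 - 37141034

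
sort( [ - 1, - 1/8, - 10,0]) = [ -10, - 1 , - 1/8, 0 ] 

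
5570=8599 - 3029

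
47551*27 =1283877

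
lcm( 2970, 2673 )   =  26730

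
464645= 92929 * 5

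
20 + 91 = 111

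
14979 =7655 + 7324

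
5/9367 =5/9367  =  0.00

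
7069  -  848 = 6221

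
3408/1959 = 1136/653 = 1.74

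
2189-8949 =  - 6760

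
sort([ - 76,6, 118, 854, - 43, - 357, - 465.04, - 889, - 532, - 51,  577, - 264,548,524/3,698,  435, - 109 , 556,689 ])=[ - 889, - 532, - 465.04, - 357, - 264, - 109 , - 76, - 51,-43, 6,118 , 524/3,435, 548,556,577,689,698, 854 ] 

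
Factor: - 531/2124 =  - 2^(  -  2 ) = -  1/4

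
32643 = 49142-16499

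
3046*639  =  1946394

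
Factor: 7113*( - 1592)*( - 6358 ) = 71997330768 = 2^4*3^1*11^1 * 17^2*199^1 * 2371^1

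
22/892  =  11/446 = 0.02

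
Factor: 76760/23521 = 2^3*5^1 * 19^1*43^( - 1 ) *101^1*547^( - 1)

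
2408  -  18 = 2390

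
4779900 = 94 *50850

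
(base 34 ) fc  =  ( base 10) 522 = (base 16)20a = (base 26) k2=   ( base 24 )li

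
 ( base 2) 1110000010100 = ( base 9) 10766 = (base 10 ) 7188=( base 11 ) 5445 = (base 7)26646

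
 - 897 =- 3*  299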